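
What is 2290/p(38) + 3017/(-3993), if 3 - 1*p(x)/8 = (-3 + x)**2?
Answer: -19319081/19517784 ≈ -0.98982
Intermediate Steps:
p(x) = 24 - 8*(-3 + x)**2
2290/p(38) + 3017/(-3993) = 2290/(24 - 8*(-3 + 38)**2) + 3017/(-3993) = 2290/(24 - 8*35**2) + 3017*(-1/3993) = 2290/(24 - 8*1225) - 3017/3993 = 2290/(24 - 9800) - 3017/3993 = 2290/(-9776) - 3017/3993 = 2290*(-1/9776) - 3017/3993 = -1145/4888 - 3017/3993 = -19319081/19517784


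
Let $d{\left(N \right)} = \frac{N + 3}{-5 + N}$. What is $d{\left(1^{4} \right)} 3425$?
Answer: $-3425$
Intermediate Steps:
$d{\left(N \right)} = \frac{3 + N}{-5 + N}$
$d{\left(1^{4} \right)} 3425 = \frac{3 + 1^{4}}{-5 + 1^{4}} \cdot 3425 = \frac{3 + 1}{-5 + 1} \cdot 3425 = \frac{1}{-4} \cdot 4 \cdot 3425 = \left(- \frac{1}{4}\right) 4 \cdot 3425 = \left(-1\right) 3425 = -3425$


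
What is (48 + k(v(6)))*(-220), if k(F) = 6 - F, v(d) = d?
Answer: -10560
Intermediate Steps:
(48 + k(v(6)))*(-220) = (48 + (6 - 1*6))*(-220) = (48 + (6 - 6))*(-220) = (48 + 0)*(-220) = 48*(-220) = -10560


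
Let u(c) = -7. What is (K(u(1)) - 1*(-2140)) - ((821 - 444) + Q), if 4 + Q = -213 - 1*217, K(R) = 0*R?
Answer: 2197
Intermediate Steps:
K(R) = 0
Q = -434 (Q = -4 + (-213 - 1*217) = -4 + (-213 - 217) = -4 - 430 = -434)
(K(u(1)) - 1*(-2140)) - ((821 - 444) + Q) = (0 - 1*(-2140)) - ((821 - 444) - 434) = (0 + 2140) - (377 - 434) = 2140 - 1*(-57) = 2140 + 57 = 2197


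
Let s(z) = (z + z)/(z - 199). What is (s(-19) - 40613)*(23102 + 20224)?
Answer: -191795450148/109 ≈ -1.7596e+9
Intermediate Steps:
s(z) = 2*z/(-199 + z) (s(z) = (2*z)/(-199 + z) = 2*z/(-199 + z))
(s(-19) - 40613)*(23102 + 20224) = (2*(-19)/(-199 - 19) - 40613)*(23102 + 20224) = (2*(-19)/(-218) - 40613)*43326 = (2*(-19)*(-1/218) - 40613)*43326 = (19/109 - 40613)*43326 = -4426798/109*43326 = -191795450148/109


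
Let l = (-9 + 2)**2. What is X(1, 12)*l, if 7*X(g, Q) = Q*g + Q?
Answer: 168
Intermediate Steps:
X(g, Q) = Q/7 + Q*g/7 (X(g, Q) = (Q*g + Q)/7 = (Q + Q*g)/7 = Q/7 + Q*g/7)
l = 49 (l = (-7)**2 = 49)
X(1, 12)*l = ((1/7)*12*(1 + 1))*49 = ((1/7)*12*2)*49 = (24/7)*49 = 168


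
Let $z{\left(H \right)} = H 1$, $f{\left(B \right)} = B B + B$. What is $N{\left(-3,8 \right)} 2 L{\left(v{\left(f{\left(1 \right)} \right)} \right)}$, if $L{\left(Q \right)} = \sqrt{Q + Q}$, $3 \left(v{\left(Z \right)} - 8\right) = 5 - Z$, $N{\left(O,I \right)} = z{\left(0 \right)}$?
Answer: $0$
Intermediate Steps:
$f{\left(B \right)} = B + B^{2}$ ($f{\left(B \right)} = B^{2} + B = B + B^{2}$)
$z{\left(H \right)} = H$
$N{\left(O,I \right)} = 0$
$v{\left(Z \right)} = \frac{29}{3} - \frac{Z}{3}$ ($v{\left(Z \right)} = 8 + \frac{5 - Z}{3} = 8 - \left(- \frac{5}{3} + \frac{Z}{3}\right) = \frac{29}{3} - \frac{Z}{3}$)
$L{\left(Q \right)} = \sqrt{2} \sqrt{Q}$ ($L{\left(Q \right)} = \sqrt{2 Q} = \sqrt{2} \sqrt{Q}$)
$N{\left(-3,8 \right)} 2 L{\left(v{\left(f{\left(1 \right)} \right)} \right)} = 0 \cdot 2 \sqrt{2} \sqrt{\frac{29}{3} - \frac{1 \left(1 + 1\right)}{3}} = 0 \sqrt{2} \sqrt{\frac{29}{3} - \frac{1 \cdot 2}{3}} = 0 \sqrt{2} \sqrt{\frac{29}{3} - \frac{2}{3}} = 0 \sqrt{2} \sqrt{9} = 0 \sqrt{2} \cdot 3 = 0 \cdot 3 \sqrt{2} = 0$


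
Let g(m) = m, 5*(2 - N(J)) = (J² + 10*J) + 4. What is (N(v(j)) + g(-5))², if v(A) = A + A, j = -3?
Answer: 1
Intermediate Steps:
v(A) = 2*A
N(J) = 6/5 - 2*J - J²/5 (N(J) = 2 - ((J² + 10*J) + 4)/5 = 2 - (4 + J² + 10*J)/5 = 2 + (-⅘ - 2*J - J²/5) = 6/5 - 2*J - J²/5)
(N(v(j)) + g(-5))² = ((6/5 - 4*(-3) - (2*(-3))²/5) - 5)² = ((6/5 - 2*(-6) - ⅕*(-6)²) - 5)² = ((6/5 + 12 - ⅕*36) - 5)² = ((6/5 + 12 - 36/5) - 5)² = (6 - 5)² = 1² = 1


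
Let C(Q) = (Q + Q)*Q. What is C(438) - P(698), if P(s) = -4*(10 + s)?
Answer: 386520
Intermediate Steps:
P(s) = -40 - 4*s
C(Q) = 2*Q**2 (C(Q) = (2*Q)*Q = 2*Q**2)
C(438) - P(698) = 2*438**2 - (-40 - 4*698) = 2*191844 - (-40 - 2792) = 383688 - 1*(-2832) = 383688 + 2832 = 386520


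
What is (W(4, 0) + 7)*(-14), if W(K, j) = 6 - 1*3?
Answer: -140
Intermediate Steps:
W(K, j) = 3 (W(K, j) = 6 - 3 = 3)
(W(4, 0) + 7)*(-14) = (3 + 7)*(-14) = 10*(-14) = -140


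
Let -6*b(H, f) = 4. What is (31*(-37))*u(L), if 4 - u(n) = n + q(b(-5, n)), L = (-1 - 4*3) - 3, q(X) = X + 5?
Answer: -53909/3 ≈ -17970.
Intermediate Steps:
b(H, f) = -⅔ (b(H, f) = -⅙*4 = -⅔)
q(X) = 5 + X
L = -16 (L = (-1 - 12) - 3 = -13 - 3 = -16)
u(n) = -⅓ - n (u(n) = 4 - (n + (5 - ⅔)) = 4 - (n + 13/3) = 4 - (13/3 + n) = 4 + (-13/3 - n) = -⅓ - n)
(31*(-37))*u(L) = (31*(-37))*(-⅓ - 1*(-16)) = -1147*(-⅓ + 16) = -1147*47/3 = -53909/3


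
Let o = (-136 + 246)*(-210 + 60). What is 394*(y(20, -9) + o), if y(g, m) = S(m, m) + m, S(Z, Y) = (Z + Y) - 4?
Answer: -6513214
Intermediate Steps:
S(Z, Y) = -4 + Y + Z (S(Z, Y) = (Y + Z) - 4 = -4 + Y + Z)
o = -16500 (o = 110*(-150) = -16500)
y(g, m) = -4 + 3*m (y(g, m) = (-4 + m + m) + m = (-4 + 2*m) + m = -4 + 3*m)
394*(y(20, -9) + o) = 394*((-4 + 3*(-9)) - 16500) = 394*((-4 - 27) - 16500) = 394*(-31 - 16500) = 394*(-16531) = -6513214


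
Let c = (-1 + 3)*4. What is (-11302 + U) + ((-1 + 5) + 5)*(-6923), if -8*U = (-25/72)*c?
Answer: -5299823/72 ≈ -73609.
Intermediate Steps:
c = 8 (c = 2*4 = 8)
U = 25/72 (U = -(-25/72)*8/8 = -(-25*1/72)*8/8 = -(-25)*8/576 = -1/8*(-25/9) = 25/72 ≈ 0.34722)
(-11302 + U) + ((-1 + 5) + 5)*(-6923) = (-11302 + 25/72) + ((-1 + 5) + 5)*(-6923) = -813719/72 + (4 + 5)*(-6923) = -813719/72 + 9*(-6923) = -813719/72 - 62307 = -5299823/72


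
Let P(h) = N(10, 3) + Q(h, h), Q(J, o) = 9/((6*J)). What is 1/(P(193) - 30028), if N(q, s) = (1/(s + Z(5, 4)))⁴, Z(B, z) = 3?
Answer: -250128/7510841447 ≈ -3.3302e-5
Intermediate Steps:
Q(J, o) = 3/(2*J) (Q(J, o) = 9*(1/(6*J)) = 3/(2*J))
N(q, s) = (3 + s)⁻⁴ (N(q, s) = (1/(s + 3))⁴ = (1/(3 + s))⁴ = (3 + s)⁻⁴)
P(h) = 1/1296 + 3/(2*h) (P(h) = (3 + 3)⁻⁴ + 3/(2*h) = 6⁻⁴ + 3/(2*h) = 1/1296 + 3/(2*h))
1/(P(193) - 30028) = 1/((1/1296)*(1944 + 193)/193 - 30028) = 1/((1/1296)*(1/193)*2137 - 30028) = 1/(2137/250128 - 30028) = 1/(-7510841447/250128) = -250128/7510841447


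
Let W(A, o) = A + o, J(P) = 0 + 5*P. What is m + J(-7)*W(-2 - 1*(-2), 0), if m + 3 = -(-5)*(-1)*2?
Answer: -13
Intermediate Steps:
m = -13 (m = -3 - (-5)*(-1)*2 = -3 - 5*1*2 = -3 - 5*2 = -3 - 10 = -13)
J(P) = 5*P
m + J(-7)*W(-2 - 1*(-2), 0) = -13 + (5*(-7))*((-2 - 1*(-2)) + 0) = -13 - 35*((-2 + 2) + 0) = -13 - 35*(0 + 0) = -13 - 35*0 = -13 + 0 = -13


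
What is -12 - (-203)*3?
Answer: 597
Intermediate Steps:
-12 - (-203)*3 = -12 - 29*(-21) = -12 + 609 = 597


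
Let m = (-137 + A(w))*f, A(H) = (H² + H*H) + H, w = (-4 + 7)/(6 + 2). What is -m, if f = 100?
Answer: 109075/8 ≈ 13634.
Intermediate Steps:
w = 3/8 ≈ 0.37500
A(H) = H + 2*H² (A(H) = (H² + H²) + H = 2*H² + H = H + 2*H²)
m = -109075/8 (m = (-137 + 3*(1 + 2*(3/8))/8)*100 = (-137 + 3*(1 + ¾)/8)*100 = (-137 + (3/8)*(7/4))*100 = (-137 + 21/32)*100 = -4363/32*100 = -109075/8 ≈ -13634.)
-m = -1*(-109075/8) = 109075/8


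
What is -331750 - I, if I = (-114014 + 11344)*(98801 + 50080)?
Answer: 15285280520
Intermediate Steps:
I = -15285612270 (I = -102670*148881 = -15285612270)
-331750 - I = -331750 - 1*(-15285612270) = -331750 + 15285612270 = 15285280520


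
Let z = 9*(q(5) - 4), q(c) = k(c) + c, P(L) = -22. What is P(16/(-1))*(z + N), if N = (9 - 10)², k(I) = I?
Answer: -1210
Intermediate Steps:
N = 1 (N = (-1)² = 1)
q(c) = 2*c (q(c) = c + c = 2*c)
z = 54 (z = 9*(2*5 - 4) = 9*(10 - 4) = 9*6 = 54)
P(16/(-1))*(z + N) = -22*(54 + 1) = -22*55 = -1210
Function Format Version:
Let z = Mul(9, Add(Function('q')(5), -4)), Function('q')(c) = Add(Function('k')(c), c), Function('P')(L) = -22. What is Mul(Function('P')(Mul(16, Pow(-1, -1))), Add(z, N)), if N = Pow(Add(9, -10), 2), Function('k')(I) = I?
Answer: -1210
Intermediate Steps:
N = 1 (N = Pow(-1, 2) = 1)
Function('q')(c) = Mul(2, c) (Function('q')(c) = Add(c, c) = Mul(2, c))
z = 54 (z = Mul(9, Add(Mul(2, 5), -4)) = Mul(9, Add(10, -4)) = Mul(9, 6) = 54)
Mul(Function('P')(Mul(16, Pow(-1, -1))), Add(z, N)) = Mul(-22, Add(54, 1)) = Mul(-22, 55) = -1210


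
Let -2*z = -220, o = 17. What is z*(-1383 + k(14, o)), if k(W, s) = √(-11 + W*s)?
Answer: -152130 + 110*√227 ≈ -1.5047e+5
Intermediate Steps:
z = 110 (z = -½*(-220) = 110)
z*(-1383 + k(14, o)) = 110*(-1383 + √(-11 + 14*17)) = 110*(-1383 + √(-11 + 238)) = 110*(-1383 + √227) = -152130 + 110*√227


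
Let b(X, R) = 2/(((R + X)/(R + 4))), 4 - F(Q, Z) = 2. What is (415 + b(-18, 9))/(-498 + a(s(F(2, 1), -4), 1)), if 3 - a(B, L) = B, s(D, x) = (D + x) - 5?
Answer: -3709/4392 ≈ -0.84449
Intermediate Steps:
F(Q, Z) = 2 (F(Q, Z) = 4 - 1*2 = 4 - 2 = 2)
s(D, x) = -5 + D + x
a(B, L) = 3 - B
b(X, R) = 2*(4 + R)/(R + X) (b(X, R) = 2/(((R + X)/(4 + R))) = 2*((4 + R)/(R + X)) = 2*(4 + R)/(R + X))
(415 + b(-18, 9))/(-498 + a(s(F(2, 1), -4), 1)) = (415 + 2*(4 + 9)/(9 - 18))/(-498 + (3 - (-5 + 2 - 4))) = (415 + 2*13/(-9))/(-498 + (3 - 1*(-7))) = (415 + 2*(-⅑)*13)/(-498 + (3 + 7)) = (415 - 26/9)/(-498 + 10) = (3709/9)/(-488) = (3709/9)*(-1/488) = -3709/4392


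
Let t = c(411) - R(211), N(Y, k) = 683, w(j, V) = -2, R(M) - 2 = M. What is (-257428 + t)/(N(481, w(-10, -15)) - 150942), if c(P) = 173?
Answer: 257468/150259 ≈ 1.7135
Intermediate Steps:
R(M) = 2 + M
t = -40 (t = 173 - (2 + 211) = 173 - 1*213 = 173 - 213 = -40)
(-257428 + t)/(N(481, w(-10, -15)) - 150942) = (-257428 - 40)/(683 - 150942) = -257468/(-150259) = -257468*(-1/150259) = 257468/150259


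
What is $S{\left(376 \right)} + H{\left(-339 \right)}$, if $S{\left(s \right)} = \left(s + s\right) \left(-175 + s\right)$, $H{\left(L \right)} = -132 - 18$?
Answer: $151002$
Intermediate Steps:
$H{\left(L \right)} = -150$ ($H{\left(L \right)} = -132 - 18 = -150$)
$S{\left(s \right)} = 2 s \left(-175 + s\right)$
$S{\left(376 \right)} + H{\left(-339 \right)} = 2 \cdot 376 \left(-175 + 376\right) - 150 = 2 \cdot 376 \cdot 201 - 150 = 151152 - 150 = 151002$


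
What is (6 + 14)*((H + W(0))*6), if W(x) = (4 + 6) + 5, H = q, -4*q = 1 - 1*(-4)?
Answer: 1650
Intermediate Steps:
q = -5/4 (q = -(1 - 1*(-4))/4 = -(1 + 4)/4 = -¼*5 = -5/4 ≈ -1.2500)
H = -5/4 ≈ -1.2500
W(x) = 15 (W(x) = 10 + 5 = 15)
(6 + 14)*((H + W(0))*6) = (6 + 14)*((-5/4 + 15)*6) = 20*((55/4)*6) = 20*(165/2) = 1650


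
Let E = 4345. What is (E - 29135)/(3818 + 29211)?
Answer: -24790/33029 ≈ -0.75055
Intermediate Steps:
(E - 29135)/(3818 + 29211) = (4345 - 29135)/(3818 + 29211) = -24790/33029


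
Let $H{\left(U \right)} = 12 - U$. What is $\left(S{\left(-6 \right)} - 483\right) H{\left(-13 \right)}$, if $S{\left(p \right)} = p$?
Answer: $-12225$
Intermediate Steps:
$\left(S{\left(-6 \right)} - 483\right) H{\left(-13 \right)} = \left(-6 - 483\right) \left(12 - -13\right) = - 489 \left(12 + 13\right) = \left(-489\right) 25 = -12225$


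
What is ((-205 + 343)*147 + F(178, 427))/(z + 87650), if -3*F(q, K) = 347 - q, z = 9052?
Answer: 60689/290106 ≈ 0.20920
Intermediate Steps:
F(q, K) = -347/3 + q/3 (F(q, K) = -(347 - q)/3 = -347/3 + q/3)
((-205 + 343)*147 + F(178, 427))/(z + 87650) = ((-205 + 343)*147 + (-347/3 + (1/3)*178))/(9052 + 87650) = (138*147 + (-347/3 + 178/3))/96702 = (20286 - 169/3)*(1/96702) = (60689/3)*(1/96702) = 60689/290106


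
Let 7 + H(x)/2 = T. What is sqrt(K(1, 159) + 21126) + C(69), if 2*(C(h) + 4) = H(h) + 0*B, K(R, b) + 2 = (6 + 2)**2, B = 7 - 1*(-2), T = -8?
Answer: -19 + 2*sqrt(5297) ≈ 126.56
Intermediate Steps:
H(x) = -30 (H(x) = -14 + 2*(-8) = -14 - 16 = -30)
B = 9 (B = 7 + 2 = 9)
K(R, b) = 62 (K(R, b) = -2 + (6 + 2)**2 = -2 + 8**2 = -2 + 64 = 62)
C(h) = -19 (C(h) = -4 + (-30 + 0*9)/2 = -4 + (-30 + 0)/2 = -4 + (1/2)*(-30) = -4 - 15 = -19)
sqrt(K(1, 159) + 21126) + C(69) = sqrt(62 + 21126) - 19 = sqrt(21188) - 19 = 2*sqrt(5297) - 19 = -19 + 2*sqrt(5297)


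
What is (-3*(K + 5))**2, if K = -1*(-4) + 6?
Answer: 2025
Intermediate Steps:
K = 10 (K = 4 + 6 = 10)
(-3*(K + 5))**2 = (-3*(10 + 5))**2 = (-3*15)**2 = (-45)**2 = 2025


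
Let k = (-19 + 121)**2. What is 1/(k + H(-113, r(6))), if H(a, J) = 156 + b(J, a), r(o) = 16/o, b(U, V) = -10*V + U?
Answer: 3/35078 ≈ 8.5524e-5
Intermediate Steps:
b(U, V) = U - 10*V
k = 10404 (k = 102**2 = 10404)
H(a, J) = 156 + J - 10*a (H(a, J) = 156 + (J - 10*a) = 156 + J - 10*a)
1/(k + H(-113, r(6))) = 1/(10404 + (156 + 16/6 - 10*(-113))) = 1/(10404 + (156 + 16*(1/6) + 1130)) = 1/(10404 + (156 + 8/3 + 1130)) = 1/(10404 + 3866/3) = 1/(35078/3) = 3/35078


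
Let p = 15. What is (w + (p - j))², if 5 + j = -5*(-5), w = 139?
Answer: 17956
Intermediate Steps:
j = 20 (j = -5 - 5*(-5) = -5 + 25 = 20)
(w + (p - j))² = (139 + (15 - 1*20))² = (139 + (15 - 20))² = (139 - 5)² = 134² = 17956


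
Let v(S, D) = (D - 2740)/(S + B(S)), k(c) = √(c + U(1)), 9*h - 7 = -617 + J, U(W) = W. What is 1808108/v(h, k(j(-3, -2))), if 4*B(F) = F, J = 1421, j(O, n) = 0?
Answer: -1832969485/24651 ≈ -74357.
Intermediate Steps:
B(F) = F/4
h = 811/9 (h = 7/9 + (-617 + 1421)/9 = 7/9 + (⅑)*804 = 7/9 + 268/3 = 811/9 ≈ 90.111)
k(c) = √(1 + c) (k(c) = √(c + 1) = √(1 + c))
v(S, D) = 4*(-2740 + D)/(5*S) (v(S, D) = (D - 2740)/(S + S/4) = (-2740 + D)/((5*S/4)) = (-2740 + D)*(4/(5*S)) = 4*(-2740 + D)/(5*S))
1808108/v(h, k(j(-3, -2))) = 1808108/((4*(-2740 + √(1 + 0))/(5*(811/9)))) = 1808108/(((⅘)*(9/811)*(-2740 + √1))) = 1808108/(((⅘)*(9/811)*(-2740 + 1))) = 1808108/(((⅘)*(9/811)*(-2739))) = 1808108/(-98604/4055) = 1808108*(-4055/98604) = -1832969485/24651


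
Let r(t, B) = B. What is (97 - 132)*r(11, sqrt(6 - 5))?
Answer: -35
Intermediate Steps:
(97 - 132)*r(11, sqrt(6 - 5)) = (97 - 132)*sqrt(6 - 5) = -35*sqrt(1) = -35*1 = -35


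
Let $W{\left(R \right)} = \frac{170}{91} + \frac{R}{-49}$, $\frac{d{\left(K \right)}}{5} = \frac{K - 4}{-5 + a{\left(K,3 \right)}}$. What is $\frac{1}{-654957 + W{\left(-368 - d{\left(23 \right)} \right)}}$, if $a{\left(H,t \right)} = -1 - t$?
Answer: $- \frac{5733}{3754815950} \approx -1.5268 \cdot 10^{-6}$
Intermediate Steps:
$d{\left(K \right)} = \frac{20}{9} - \frac{5 K}{9}$ ($d{\left(K \right)} = 5 \frac{K - 4}{-5 - 4} = 5 \frac{-4 + K}{-5 - 4} = 5 \frac{-4 + K}{-9} = 5 \left(-4 + K\right) \left(- \frac{1}{9}\right) = 5 \left(\frac{4}{9} - \frac{K}{9}\right) = \frac{20}{9} - \frac{5 K}{9}$)
$W{\left(R \right)} = \frac{170}{91} - \frac{R}{49}$ ($W{\left(R \right)} = 170 \cdot \frac{1}{91} + R \left(- \frac{1}{49}\right) = \frac{170}{91} - \frac{R}{49}$)
$\frac{1}{-654957 + W{\left(-368 - d{\left(23 \right)} \right)}} = \frac{1}{-654957 - \left(- \frac{170}{91} + \frac{-368 - \left(\frac{20}{9} - \frac{115}{9}\right)}{49}\right)} = \frac{1}{-654957 - \left(- \frac{170}{91} + \frac{-368 - - \frac{95}{9}}{49}\right)} = \frac{1}{-654957 - \left(- \frac{170}{91} + \frac{-368 + \frac{95}{9}}{49}\right)} = \frac{1}{-654957 + \left(\frac{170}{91} - - \frac{3217}{441}\right)} = \frac{1}{-654957 + \left(\frac{170}{91} + \frac{3217}{441}\right)} = \frac{1}{-654957 + \frac{52531}{5733}} = \frac{1}{- \frac{3754815950}{5733}} = - \frac{5733}{3754815950}$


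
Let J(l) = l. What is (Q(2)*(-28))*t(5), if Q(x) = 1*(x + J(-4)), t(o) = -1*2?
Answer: -112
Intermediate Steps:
t(o) = -2
Q(x) = -4 + x (Q(x) = 1*(x - 4) = 1*(-4 + x) = -4 + x)
(Q(2)*(-28))*t(5) = ((-4 + 2)*(-28))*(-2) = -2*(-28)*(-2) = 56*(-2) = -112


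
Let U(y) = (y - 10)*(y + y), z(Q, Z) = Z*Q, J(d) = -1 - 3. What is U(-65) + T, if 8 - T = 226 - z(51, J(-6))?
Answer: 9328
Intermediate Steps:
J(d) = -4
z(Q, Z) = Q*Z
T = -422 (T = 8 - (226 - 51*(-4)) = 8 - (226 - 1*(-204)) = 8 - (226 + 204) = 8 - 1*430 = 8 - 430 = -422)
U(y) = 2*y*(-10 + y) (U(y) = (-10 + y)*(2*y) = 2*y*(-10 + y))
U(-65) + T = 2*(-65)*(-10 - 65) - 422 = 2*(-65)*(-75) - 422 = 9750 - 422 = 9328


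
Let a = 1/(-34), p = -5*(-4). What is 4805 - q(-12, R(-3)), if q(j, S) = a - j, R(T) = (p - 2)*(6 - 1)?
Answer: 162963/34 ≈ 4793.0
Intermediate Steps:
p = 20
R(T) = 90 (R(T) = (20 - 2)*(6 - 1) = 18*5 = 90)
a = -1/34 ≈ -0.029412
q(j, S) = -1/34 - j
4805 - q(-12, R(-3)) = 4805 - (-1/34 - 1*(-12)) = 4805 - (-1/34 + 12) = 4805 - 1*407/34 = 4805 - 407/34 = 162963/34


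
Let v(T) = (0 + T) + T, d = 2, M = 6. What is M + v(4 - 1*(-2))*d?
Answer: 30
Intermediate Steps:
v(T) = 2*T (v(T) = T + T = 2*T)
M + v(4 - 1*(-2))*d = 6 + (2*(4 - 1*(-2)))*2 = 6 + (2*(4 + 2))*2 = 6 + (2*6)*2 = 6 + 12*2 = 6 + 24 = 30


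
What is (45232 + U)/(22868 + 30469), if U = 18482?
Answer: 21238/17779 ≈ 1.1946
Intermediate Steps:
(45232 + U)/(22868 + 30469) = (45232 + 18482)/(22868 + 30469) = 63714/53337 = 63714*(1/53337) = 21238/17779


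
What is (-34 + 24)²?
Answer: 100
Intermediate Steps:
(-34 + 24)² = (-10)² = 100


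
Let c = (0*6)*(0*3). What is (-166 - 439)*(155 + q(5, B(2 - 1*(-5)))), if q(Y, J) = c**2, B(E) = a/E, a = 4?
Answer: -93775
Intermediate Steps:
c = 0 (c = 0*0 = 0)
B(E) = 4/E
q(Y, J) = 0 (q(Y, J) = 0**2 = 0)
(-166 - 439)*(155 + q(5, B(2 - 1*(-5)))) = (-166 - 439)*(155 + 0) = -605*155 = -93775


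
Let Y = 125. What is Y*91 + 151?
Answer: 11526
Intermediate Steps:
Y*91 + 151 = 125*91 + 151 = 11375 + 151 = 11526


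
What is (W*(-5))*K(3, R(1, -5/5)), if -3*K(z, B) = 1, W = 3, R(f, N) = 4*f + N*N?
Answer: 5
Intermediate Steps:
R(f, N) = N² + 4*f (R(f, N) = 4*f + N² = N² + 4*f)
K(z, B) = -⅓ (K(z, B) = -⅓*1 = -⅓)
(W*(-5))*K(3, R(1, -5/5)) = (3*(-5))*(-⅓) = -15*(-⅓) = 5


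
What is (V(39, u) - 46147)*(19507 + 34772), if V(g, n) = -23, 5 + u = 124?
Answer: -2506061430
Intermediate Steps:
u = 119 (u = -5 + 124 = 119)
(V(39, u) - 46147)*(19507 + 34772) = (-23 - 46147)*(19507 + 34772) = -46170*54279 = -2506061430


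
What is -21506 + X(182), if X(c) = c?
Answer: -21324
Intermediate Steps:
-21506 + X(182) = -21506 + 182 = -21324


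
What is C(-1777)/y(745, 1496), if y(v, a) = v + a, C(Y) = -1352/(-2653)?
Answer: 1352/5945373 ≈ 0.00022740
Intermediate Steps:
C(Y) = 1352/2653 (C(Y) = -1352*(-1/2653) = 1352/2653)
y(v, a) = a + v
C(-1777)/y(745, 1496) = 1352/(2653*(1496 + 745)) = (1352/2653)/2241 = (1352/2653)*(1/2241) = 1352/5945373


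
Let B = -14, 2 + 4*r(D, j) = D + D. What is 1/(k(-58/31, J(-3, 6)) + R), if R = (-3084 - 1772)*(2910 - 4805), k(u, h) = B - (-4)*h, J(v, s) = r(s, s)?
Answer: 1/9202116 ≈ 1.0867e-7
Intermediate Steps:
r(D, j) = -½ + D/2 (r(D, j) = -½ + (D + D)/4 = -½ + (2*D)/4 = -½ + D/2)
J(v, s) = -½ + s/2
k(u, h) = -14 + 4*h (k(u, h) = -14 - (-4)*h = -14 + 4*h)
R = 9202120 (R = -4856*(-1895) = 9202120)
1/(k(-58/31, J(-3, 6)) + R) = 1/((-14 + 4*(-½ + (½)*6)) + 9202120) = 1/((-14 + 4*(-½ + 3)) + 9202120) = 1/((-14 + 4*(5/2)) + 9202120) = 1/((-14 + 10) + 9202120) = 1/(-4 + 9202120) = 1/9202116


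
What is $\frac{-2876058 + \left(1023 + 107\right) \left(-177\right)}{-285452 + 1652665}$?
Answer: $- \frac{3076068}{1367213} \approx -2.2499$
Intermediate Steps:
$\frac{-2876058 + \left(1023 + 107\right) \left(-177\right)}{-285452 + 1652665} = \frac{-2876058 + 1130 \left(-177\right)}{1367213} = \left(-2876058 - 200010\right) \frac{1}{1367213} = \left(-3076068\right) \frac{1}{1367213} = - \frac{3076068}{1367213}$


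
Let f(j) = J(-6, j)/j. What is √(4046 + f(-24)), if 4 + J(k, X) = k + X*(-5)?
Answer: √145491/6 ≈ 63.572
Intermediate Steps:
J(k, X) = -4 + k - 5*X (J(k, X) = -4 + (k + X*(-5)) = -4 + (k - 5*X) = -4 + k - 5*X)
f(j) = (-10 - 5*j)/j (f(j) = (-4 - 6 - 5*j)/j = (-10 - 5*j)/j)
√(4046 + f(-24)) = √(4046 + (-5 - 10/(-24))) = √(4046 + (-5 - 10*(-1/24))) = √(4046 + (-5 + 5/12)) = √(4046 - 55/12) = √(48497/12) = √145491/6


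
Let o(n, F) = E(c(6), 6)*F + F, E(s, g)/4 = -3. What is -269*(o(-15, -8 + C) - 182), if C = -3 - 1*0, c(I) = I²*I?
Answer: 16409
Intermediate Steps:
c(I) = I³
E(s, g) = -12 (E(s, g) = 4*(-3) = -12)
C = -3 (C = -3 + 0 = -3)
o(n, F) = -11*F (o(n, F) = -12*F + F = -11*F)
-269*(o(-15, -8 + C) - 182) = -269*(-11*(-8 - 3) - 182) = -269*(-11*(-11) - 182) = -269*(121 - 182) = -269*(-61) = 16409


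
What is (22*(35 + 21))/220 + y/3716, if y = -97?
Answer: 103563/18580 ≈ 5.5739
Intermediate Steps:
(22*(35 + 21))/220 + y/3716 = (22*(35 + 21))/220 - 97/3716 = (22*56)*(1/220) - 97*1/3716 = 1232*(1/220) - 97/3716 = 28/5 - 97/3716 = 103563/18580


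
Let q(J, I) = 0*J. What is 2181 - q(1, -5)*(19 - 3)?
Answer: 2181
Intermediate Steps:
q(J, I) = 0
2181 - q(1, -5)*(19 - 3) = 2181 - 0*(19 - 3) = 2181 - 0*16 = 2181 - 1*0 = 2181 + 0 = 2181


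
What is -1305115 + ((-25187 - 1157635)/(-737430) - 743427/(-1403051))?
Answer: -225056250881177403/172441983155 ≈ -1.3051e+6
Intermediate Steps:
-1305115 + ((-25187 - 1157635)/(-737430) - 743427/(-1403051)) = -1305115 + (-1182822*(-1/737430) - 743427*(-1/1403051)) = -1305115 + (197137/122905 + 743427/1403051) = -1305115 + 367964160422/172441983155 = -225056250881177403/172441983155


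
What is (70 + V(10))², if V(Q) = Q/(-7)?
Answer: 230400/49 ≈ 4702.0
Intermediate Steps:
V(Q) = -Q/7 (V(Q) = Q*(-⅐) = -Q/7)
(70 + V(10))² = (70 - ⅐*10)² = (70 - 10/7)² = (480/7)² = 230400/49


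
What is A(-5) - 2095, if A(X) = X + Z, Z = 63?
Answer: -2037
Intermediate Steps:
A(X) = 63 + X (A(X) = X + 63 = 63 + X)
A(-5) - 2095 = (63 - 5) - 2095 = 58 - 2095 = -2037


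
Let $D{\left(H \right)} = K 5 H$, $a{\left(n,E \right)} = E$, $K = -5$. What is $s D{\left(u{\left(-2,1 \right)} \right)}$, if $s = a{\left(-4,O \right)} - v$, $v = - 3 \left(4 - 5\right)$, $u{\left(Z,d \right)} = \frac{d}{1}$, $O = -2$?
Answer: $125$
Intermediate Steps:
$u{\left(Z,d \right)} = d$ ($u{\left(Z,d \right)} = d 1 = d$)
$v = 3$ ($v = \left(-3\right) \left(-1\right) = 3$)
$D{\left(H \right)} = - 25 H$ ($D{\left(H \right)} = \left(-5\right) 5 H = - 25 H$)
$s = -5$ ($s = -2 - 3 = -5$)
$s D{\left(u{\left(-2,1 \right)} \right)} = - 5 \left(\left(-25\right) 1\right) = \left(-5\right) \left(-25\right) = 125$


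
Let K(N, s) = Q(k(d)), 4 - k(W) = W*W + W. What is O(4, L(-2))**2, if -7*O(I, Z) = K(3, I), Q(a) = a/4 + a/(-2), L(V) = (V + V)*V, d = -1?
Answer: 1/49 ≈ 0.020408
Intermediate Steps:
k(W) = 4 - W - W**2 (k(W) = 4 - (W*W + W) = 4 - (W**2 + W) = 4 - (W + W**2) = 4 + (-W - W**2) = 4 - W - W**2)
L(V) = 2*V**2 (L(V) = (2*V)*V = 2*V**2)
Q(a) = -a/4 (Q(a) = a*(1/4) + a*(-1/2) = a/4 - a/2 = -a/4)
K(N, s) = -1 (K(N, s) = -(4 - 1*(-1) - 1*(-1)**2)/4 = -(4 + 1 - 1*1)/4 = -(4 + 1 - 1)/4 = -1/4*4 = -1)
O(I, Z) = 1/7 (O(I, Z) = -1/7*(-1) = 1/7)
O(4, L(-2))**2 = (1/7)**2 = 1/49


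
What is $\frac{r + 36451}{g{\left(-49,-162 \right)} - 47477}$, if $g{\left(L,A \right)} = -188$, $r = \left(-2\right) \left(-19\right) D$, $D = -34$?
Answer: $- \frac{35159}{47665} \approx -0.73763$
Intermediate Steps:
$r = -1292$ ($r = \left(-2\right) \left(-19\right) \left(-34\right) = 38 \left(-34\right) = -1292$)
$\frac{r + 36451}{g{\left(-49,-162 \right)} - 47477} = \frac{-1292 + 36451}{-188 - 47477} = \frac{35159}{-47665} = 35159 \left(- \frac{1}{47665}\right) = - \frac{35159}{47665}$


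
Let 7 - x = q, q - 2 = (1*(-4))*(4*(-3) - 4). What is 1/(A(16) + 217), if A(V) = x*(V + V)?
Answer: -1/1671 ≈ -0.00059844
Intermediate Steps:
q = 66 (q = 2 + (1*(-4))*(4*(-3) - 4) = 2 - 4*(-12 - 4) = 2 - 4*(-16) = 2 + 64 = 66)
x = -59 (x = 7 - 1*66 = 7 - 66 = -59)
A(V) = -118*V (A(V) = -59*(V + V) = -118*V)
1/(A(16) + 217) = 1/(-118*16 + 217) = 1/(-1888 + 217) = 1/(-1671) = -1/1671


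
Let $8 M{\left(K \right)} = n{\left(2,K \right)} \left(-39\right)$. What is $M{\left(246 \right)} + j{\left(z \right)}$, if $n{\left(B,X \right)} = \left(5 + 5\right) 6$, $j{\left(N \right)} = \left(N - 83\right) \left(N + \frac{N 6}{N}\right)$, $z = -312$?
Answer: $\frac{241155}{2} \approx 1.2058 \cdot 10^{5}$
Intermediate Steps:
$j{\left(N \right)} = \left(-83 + N\right) \left(6 + N\right)$ ($j{\left(N \right)} = \left(-83 + N\right) \left(N + \frac{6 N}{N}\right) = \left(-83 + N\right) \left(N + 6\right) = \left(-83 + N\right) \left(6 + N\right)$)
$n{\left(B,X \right)} = 60$ ($n{\left(B,X \right)} = 10 \cdot 6 = 60$)
$M{\left(K \right)} = - \frac{585}{2}$ ($M{\left(K \right)} = \frac{60 \left(-39\right)}{8} = \frac{1}{8} \left(-2340\right) = - \frac{585}{2}$)
$M{\left(246 \right)} + j{\left(z \right)} = - \frac{585}{2} - \left(-23526 - 97344\right) = - \frac{585}{2} + \left(-498 + 97344 + 24024\right) = - \frac{585}{2} + 120870 = \frac{241155}{2}$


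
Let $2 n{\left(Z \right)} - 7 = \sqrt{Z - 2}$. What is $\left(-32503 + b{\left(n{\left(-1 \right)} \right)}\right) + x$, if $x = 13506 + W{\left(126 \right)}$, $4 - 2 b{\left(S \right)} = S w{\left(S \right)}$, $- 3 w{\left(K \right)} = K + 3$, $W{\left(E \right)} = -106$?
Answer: $- \frac{57292}{3} + \frac{5 i \sqrt{3}}{6} \approx -19097.0 + 1.4434 i$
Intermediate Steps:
$w{\left(K \right)} = -1 - \frac{K}{3}$ ($w{\left(K \right)} = - \frac{K + 3}{3} = - \frac{3 + K}{3} = -1 - \frac{K}{3}$)
$n{\left(Z \right)} = \frac{7}{2} + \frac{\sqrt{-2 + Z}}{2}$ ($n{\left(Z \right)} = \frac{7}{2} + \frac{\sqrt{Z - 2}}{2} = \frac{7}{2} + \frac{\sqrt{-2 + Z}}{2}$)
$b{\left(S \right)} = 2 - \frac{S \left(-1 - \frac{S}{3}\right)}{2}$
$x = 13400$ ($x = 13506 - 106 = 13400$)
$\left(-32503 + b{\left(n{\left(-1 \right)} \right)}\right) + x = \left(-32503 + \left(2 + \frac{\left(\frac{7}{2} + \frac{\sqrt{-2 - 1}}{2}\right) \left(3 + \left(\frac{7}{2} + \frac{\sqrt{-2 - 1}}{2}\right)\right)}{6}\right)\right) + 13400 = \left(-32503 + \left(2 + \frac{\left(\frac{7}{2} + \frac{\sqrt{-3}}{2}\right) \left(3 + \left(\frac{7}{2} + \frac{\sqrt{-3}}{2}\right)\right)}{6}\right)\right) + 13400 = \left(-32503 + \left(2 + \frac{\left(\frac{7}{2} + \frac{i \sqrt{3}}{2}\right) \left(3 + \left(\frac{7}{2} + \frac{i \sqrt{3}}{2}\right)\right)}{6}\right)\right) + 13400 = \left(-32503 + \left(2 + \frac{\left(\frac{7}{2} + \frac{i \sqrt{3}}{2}\right) \left(\frac{13}{2} + \frac{i \sqrt{3}}{2}\right)}{6}\right)\right) + 13400 = \left(-32501 + \frac{\left(\frac{7}{2} + \frac{i \sqrt{3}}{2}\right) \left(\frac{13}{2} + \frac{i \sqrt{3}}{2}\right)}{6}\right) + 13400 = -19101 + \frac{\left(\frac{7}{2} + \frac{i \sqrt{3}}{2}\right) \left(\frac{13}{2} + \frac{i \sqrt{3}}{2}\right)}{6}$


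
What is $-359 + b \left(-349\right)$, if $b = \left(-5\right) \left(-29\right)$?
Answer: $-50964$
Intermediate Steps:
$b = 145$
$-359 + b \left(-349\right) = -359 + 145 \left(-349\right) = -359 - 50605 = -50964$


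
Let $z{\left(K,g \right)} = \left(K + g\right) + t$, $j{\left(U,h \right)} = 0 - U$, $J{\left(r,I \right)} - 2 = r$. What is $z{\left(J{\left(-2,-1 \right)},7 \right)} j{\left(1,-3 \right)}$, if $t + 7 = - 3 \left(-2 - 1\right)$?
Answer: $-9$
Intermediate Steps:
$t = 2$ ($t = -7 - 3 \left(-2 - 1\right) = -7 - -9 = -7 + 9 = 2$)
$J{\left(r,I \right)} = 2 + r$
$j{\left(U,h \right)} = - U$
$z{\left(K,g \right)} = 2 + K + g$ ($z{\left(K,g \right)} = \left(K + g\right) + 2 = 2 + K + g$)
$z{\left(J{\left(-2,-1 \right)},7 \right)} j{\left(1,-3 \right)} = \left(2 + \left(2 - 2\right) + 7\right) \left(\left(-1\right) 1\right) = \left(2 + 0 + 7\right) \left(-1\right) = 9 \left(-1\right) = -9$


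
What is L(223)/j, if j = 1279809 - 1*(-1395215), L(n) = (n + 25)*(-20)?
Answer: -310/167189 ≈ -0.0018542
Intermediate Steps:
L(n) = -500 - 20*n (L(n) = (25 + n)*(-20) = -500 - 20*n)
j = 2675024 (j = 1279809 + 1395215 = 2675024)
L(223)/j = (-500 - 20*223)/2675024 = (-500 - 4460)*(1/2675024) = -4960*1/2675024 = -310/167189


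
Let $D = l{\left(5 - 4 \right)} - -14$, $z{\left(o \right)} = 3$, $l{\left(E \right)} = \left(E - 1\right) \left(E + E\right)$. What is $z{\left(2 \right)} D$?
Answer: $42$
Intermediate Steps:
$l{\left(E \right)} = 2 E \left(-1 + E\right)$ ($l{\left(E \right)} = \left(-1 + E\right) 2 E = 2 E \left(-1 + E\right)$)
$D = 14$ ($D = 2 \left(5 - 4\right) \left(-1 + \left(5 - 4\right)\right) - -14 = 2 \left(5 - 4\right) \left(-1 + \left(5 - 4\right)\right) + 14 = 2 \cdot 1 \left(-1 + 1\right) + 14 = 2 \cdot 1 \cdot 0 + 14 = 0 + 14 = 14$)
$z{\left(2 \right)} D = 3 \cdot 14 = 42$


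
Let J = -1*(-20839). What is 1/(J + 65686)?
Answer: 1/86525 ≈ 1.1557e-5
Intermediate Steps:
J = 20839
1/(J + 65686) = 1/(20839 + 65686) = 1/86525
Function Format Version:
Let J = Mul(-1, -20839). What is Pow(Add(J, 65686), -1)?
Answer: Rational(1, 86525) ≈ 1.1557e-5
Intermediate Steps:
J = 20839
Pow(Add(J, 65686), -1) = Pow(Add(20839, 65686), -1) = Pow(86525, -1) = Rational(1, 86525)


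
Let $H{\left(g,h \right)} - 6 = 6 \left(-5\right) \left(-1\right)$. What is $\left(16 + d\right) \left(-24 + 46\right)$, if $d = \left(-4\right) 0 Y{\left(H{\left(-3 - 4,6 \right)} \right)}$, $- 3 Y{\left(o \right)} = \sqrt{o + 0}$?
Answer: $352$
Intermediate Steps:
$H{\left(g,h \right)} = 36$ ($H{\left(g,h \right)} = 6 + 6 \left(-5\right) \left(-1\right) = 6 - -30 = 6 + 30 = 36$)
$Y{\left(o \right)} = - \frac{\sqrt{o}}{3}$ ($Y{\left(o \right)} = - \frac{\sqrt{o + 0}}{3} = - \frac{\sqrt{o}}{3}$)
$d = 0$ ($d = \left(-4\right) 0 \left(- \frac{\sqrt{36}}{3}\right) = 0 \left(\left(- \frac{1}{3}\right) 6\right) = 0 \left(-2\right) = 0$)
$\left(16 + d\right) \left(-24 + 46\right) = \left(16 + 0\right) \left(-24 + 46\right) = 16 \cdot 22 = 352$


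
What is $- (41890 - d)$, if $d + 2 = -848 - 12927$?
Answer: $-55667$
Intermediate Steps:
$d = -13777$ ($d = -2 - 13775 = -13777$)
$- (41890 - d) = - (41890 - -13777) = - (41890 + 13777) = \left(-1\right) 55667 = -55667$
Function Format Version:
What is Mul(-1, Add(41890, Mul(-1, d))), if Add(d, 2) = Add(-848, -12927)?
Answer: -55667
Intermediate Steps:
d = -13777 (d = Add(-2, Add(-848, -12927)) = Add(-2, -13775) = -13777)
Mul(-1, Add(41890, Mul(-1, d))) = Mul(-1, Add(41890, Mul(-1, -13777))) = Mul(-1, Add(41890, 13777)) = Mul(-1, 55667) = -55667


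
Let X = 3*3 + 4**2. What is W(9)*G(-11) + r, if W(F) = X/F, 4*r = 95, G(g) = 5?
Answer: 1355/36 ≈ 37.639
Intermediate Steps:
X = 25 (X = 9 + 16 = 25)
r = 95/4 (r = (1/4)*95 = 95/4 ≈ 23.750)
W(F) = 25/F
W(9)*G(-11) + r = (25/9)*5 + 95/4 = 125/9 + 95/4 = 1355/36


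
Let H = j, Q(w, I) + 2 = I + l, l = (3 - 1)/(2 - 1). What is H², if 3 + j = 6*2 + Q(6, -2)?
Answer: 49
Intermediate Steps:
l = 2 (l = 2/1 = 2*1 = 2)
Q(w, I) = I (Q(w, I) = -2 + (I + 2) = -2 + (2 + I) = I)
j = 7 (j = -3 + (6*2 - 2) = -3 + (12 - 2) = -3 + 10 = 7)
H = 7
H² = 7² = 49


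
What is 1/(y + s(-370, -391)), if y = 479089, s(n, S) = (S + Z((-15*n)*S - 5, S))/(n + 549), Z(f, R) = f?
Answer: 179/83586485 ≈ 2.1415e-6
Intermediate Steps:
s(n, S) = (-5 + S - 15*S*n)/(549 + n) (s(n, S) = (S + ((-15*n)*S - 5))/(n + 549) = (S + (-15*S*n - 5))/(549 + n) = (S + (-5 - 15*S*n))/(549 + n) = (-5 + S - 15*S*n)/(549 + n))
1/(y + s(-370, -391)) = 1/(479089 + (-5 - 391 - 15*(-391)*(-370))/(549 - 370)) = 1/(479089 + (-5 - 391 - 2170050)/179) = 1/(479089 + (1/179)*(-2170446)) = 1/(479089 - 2170446/179) = 1/(83586485/179) = 179/83586485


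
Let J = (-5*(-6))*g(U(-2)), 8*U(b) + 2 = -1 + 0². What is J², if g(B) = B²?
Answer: 18225/1024 ≈ 17.798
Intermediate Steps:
U(b) = -3/8 (U(b) = -¼ + (-1 + 0²)/8 = -¼ + (-1 + 0)/8 = -¼ + (⅛)*(-1) = -¼ - ⅛ = -3/8)
J = 135/32 (J = (-5*(-6))*(-3/8)² = 30*(9/64) = 135/32 ≈ 4.2188)
J² = (135/32)² = 18225/1024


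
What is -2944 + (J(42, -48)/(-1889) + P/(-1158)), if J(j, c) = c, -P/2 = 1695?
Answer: -1072238139/364577 ≈ -2941.0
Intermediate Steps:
P = -3390 (P = -2*1695 = -3390)
-2944 + (J(42, -48)/(-1889) + P/(-1158)) = -2944 + (-48/(-1889) - 3390/(-1158)) = -2944 + (-48*(-1/1889) - 3390*(-1/1158)) = -2944 + (48/1889 + 565/193) = -2944 + 1076549/364577 = -1072238139/364577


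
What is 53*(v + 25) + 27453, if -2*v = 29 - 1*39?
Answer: 29043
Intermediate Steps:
v = 5 (v = -(29 - 1*39)/2 = -(29 - 39)/2 = -½*(-10) = 5)
53*(v + 25) + 27453 = 53*(5 + 25) + 27453 = 53*30 + 27453 = 1590 + 27453 = 29043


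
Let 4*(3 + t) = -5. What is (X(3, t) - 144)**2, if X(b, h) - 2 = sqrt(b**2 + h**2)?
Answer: (568 - sqrt(433))**2/16 ≈ 18714.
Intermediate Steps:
t = -17/4 (t = -3 + (1/4)*(-5) = -3 - 5/4 = -17/4 ≈ -4.2500)
X(b, h) = 2 + sqrt(b**2 + h**2)
(X(3, t) - 144)**2 = ((2 + sqrt(3**2 + (-17/4)**2)) - 144)**2 = ((2 + sqrt(9 + 289/16)) - 144)**2 = ((2 + sqrt(433/16)) - 144)**2 = ((2 + sqrt(433)/4) - 144)**2 = (-142 + sqrt(433)/4)**2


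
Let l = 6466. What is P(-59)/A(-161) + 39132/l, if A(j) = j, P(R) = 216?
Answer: 2451798/520513 ≈ 4.7104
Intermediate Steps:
P(-59)/A(-161) + 39132/l = 216/(-161) + 39132/6466 = 216*(-1/161) + 39132*(1/6466) = -216/161 + 19566/3233 = 2451798/520513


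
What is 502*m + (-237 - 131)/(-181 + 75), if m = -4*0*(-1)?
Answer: 184/53 ≈ 3.4717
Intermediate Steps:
m = 0 (m = 0*(-1) = 0)
502*m + (-237 - 131)/(-181 + 75) = 502*0 + (-237 - 131)/(-181 + 75) = 0 - 368/(-106) = 0 - 368*(-1/106) = 0 + 184/53 = 184/53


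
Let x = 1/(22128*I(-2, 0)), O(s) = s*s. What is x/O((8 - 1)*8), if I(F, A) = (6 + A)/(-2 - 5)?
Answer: -1/59480064 ≈ -1.6812e-8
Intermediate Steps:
I(F, A) = -6/7 - A/7 (I(F, A) = (6 + A)/(-7) = (6 + A)*(-⅐) = -6/7 - A/7)
O(s) = s²
x = -7/132768 (x = 1/(22128*(-6/7 - ⅐*0)) = 1/(22128*(-6/7 + 0)) = 1/(22128*(-6/7)) = 1/(-132768/7) = -7/132768 ≈ -5.2724e-5)
x/O((8 - 1)*8) = -7*1/(64*(8 - 1)²)/132768 = -7/(132768*((7*8)²)) = -7/(132768*(56²)) = -7/132768/3136 = -7/132768*1/3136 = -1/59480064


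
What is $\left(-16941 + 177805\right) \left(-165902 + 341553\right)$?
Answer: $28255922464$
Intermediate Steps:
$\left(-16941 + 177805\right) \left(-165902 + 341553\right) = 160864 \cdot 175651 = 28255922464$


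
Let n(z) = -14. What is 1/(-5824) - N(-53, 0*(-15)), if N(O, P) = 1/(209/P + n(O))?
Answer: -1/5824 ≈ -0.00017170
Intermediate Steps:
N(O, P) = 1/(-14 + 209/P) (N(O, P) = 1/(209/P - 14) = 1/(-14 + 209/P))
1/(-5824) - N(-53, 0*(-15)) = 1/(-5824) - 0*(-15)/(209 - 0*(-15)) = -1/5824 - 0/(209 - 14*0) = -1/5824 - 0/(209 + 0) = -1/5824 - 0/209 = -1/5824 - 1*0 = -1/5824 + 0 = -1/5824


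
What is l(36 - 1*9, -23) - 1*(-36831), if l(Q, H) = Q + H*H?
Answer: 37387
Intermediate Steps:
l(Q, H) = Q + H²
l(36 - 1*9, -23) - 1*(-36831) = ((36 - 1*9) + (-23)²) - 1*(-36831) = ((36 - 9) + 529) + 36831 = (27 + 529) + 36831 = 556 + 36831 = 37387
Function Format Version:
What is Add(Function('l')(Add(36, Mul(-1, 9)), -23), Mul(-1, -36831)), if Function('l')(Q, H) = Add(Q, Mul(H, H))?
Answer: 37387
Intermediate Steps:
Function('l')(Q, H) = Add(Q, Pow(H, 2))
Add(Function('l')(Add(36, Mul(-1, 9)), -23), Mul(-1, -36831)) = Add(Add(Add(36, Mul(-1, 9)), Pow(-23, 2)), Mul(-1, -36831)) = Add(Add(Add(36, -9), 529), 36831) = Add(Add(27, 529), 36831) = Add(556, 36831) = 37387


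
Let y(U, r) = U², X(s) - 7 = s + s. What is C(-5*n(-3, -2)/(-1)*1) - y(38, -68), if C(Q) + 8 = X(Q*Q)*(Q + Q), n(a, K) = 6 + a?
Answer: 12258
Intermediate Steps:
X(s) = 7 + 2*s (X(s) = 7 + (s + s) = 7 + 2*s)
C(Q) = -8 + 2*Q*(7 + 2*Q²) (C(Q) = -8 + (7 + 2*(Q*Q))*(Q + Q) = -8 + (7 + 2*Q²)*(2*Q) = -8 + 2*Q*(7 + 2*Q²))
C(-5*n(-3, -2)/(-1)*1) - y(38, -68) = (-8 + 4*(-5*(6 - 3)/(-1)*1)³ + 14*(-5*(6 - 3)/(-1)*1)) - 1*38² = (-8 + 4*(-15*(-1)*1)³ + 14*(-15*(-1)*1)) - 1*1444 = (-8 + 4*(-5*(-3)*1)³ + 14*(-5*(-3)*1)) - 1444 = (-8 + 4*(15*1)³ + 14*(15*1)) - 1444 = (-8 + 4*15³ + 14*15) - 1444 = (-8 + 4*3375 + 210) - 1444 = (-8 + 13500 + 210) - 1444 = 13702 - 1444 = 12258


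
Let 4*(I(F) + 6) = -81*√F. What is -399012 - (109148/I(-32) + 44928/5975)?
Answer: 4*(-48278867967*√2 + 3413172617*I)/(17925*(-2*I + 27*√2)) ≈ -3.9897e+5 - 950.22*I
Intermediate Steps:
I(F) = -6 - 81*√F/4 (I(F) = -6 + (-81*√F)/4 = -6 - 81*√F/4)
-399012 - (109148/I(-32) + 44928/5975) = -399012 - (109148/(-6 - 81*I*√2) + 44928/5975) = -399012 - (44928/5975 + 109148/(-6 - 81*I*√2)) = -399012 + (-44928/5975 - 109148/(-6 - 81*I*√2)) = -2384141628/5975 - 109148/(-6 - 81*I*√2)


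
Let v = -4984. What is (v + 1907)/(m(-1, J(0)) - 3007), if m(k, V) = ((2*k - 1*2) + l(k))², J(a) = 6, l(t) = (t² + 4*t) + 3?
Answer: 3077/2991 ≈ 1.0288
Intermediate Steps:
l(t) = 3 + t² + 4*t
m(k, V) = (1 + k² + 6*k)² (m(k, V) = ((2*k - 1*2) + (3 + k² + 4*k))² = ((2*k - 2) + (3 + k² + 4*k))² = ((-2 + 2*k) + (3 + k² + 4*k))² = (1 + k² + 6*k)²)
(v + 1907)/(m(-1, J(0)) - 3007) = (-4984 + 1907)/((1 + (-1)² + 6*(-1))² - 3007) = -3077/((1 + 1 - 6)² - 3007) = -3077/((-4)² - 3007) = -3077/(16 - 3007) = -3077/(-2991) = -3077*(-1/2991) = 3077/2991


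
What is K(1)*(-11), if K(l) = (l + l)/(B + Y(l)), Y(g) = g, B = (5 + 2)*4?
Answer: -22/29 ≈ -0.75862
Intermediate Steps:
B = 28 (B = 7*4 = 28)
K(l) = 2*l/(28 + l) (K(l) = (l + l)/(28 + l) = (2*l)/(28 + l) = 2*l/(28 + l))
K(1)*(-11) = (2*1/(28 + 1))*(-11) = (2*1/29)*(-11) = (2*1*(1/29))*(-11) = (2/29)*(-11) = -22/29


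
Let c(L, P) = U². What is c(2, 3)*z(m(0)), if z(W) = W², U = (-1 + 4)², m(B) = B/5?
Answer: 0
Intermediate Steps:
m(B) = B/5 (m(B) = B*(⅕) = B/5)
U = 9 (U = 3² = 9)
c(L, P) = 81 (c(L, P) = 9² = 81)
c(2, 3)*z(m(0)) = 81*((⅕)*0)² = 81*0² = 81*0 = 0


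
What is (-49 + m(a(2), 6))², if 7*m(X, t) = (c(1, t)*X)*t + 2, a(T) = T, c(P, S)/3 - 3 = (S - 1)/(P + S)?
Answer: 2105401/2401 ≈ 876.88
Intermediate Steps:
c(P, S) = 9 + 3*(-1 + S)/(P + S) (c(P, S) = 9 + 3*((S - 1)/(P + S)) = 9 + 3*((-1 + S)/(P + S)) = 9 + 3*(-1 + S)/(P + S))
m(X, t) = 2/7 + 3*X*t*(2 + 4*t)/(7*(1 + t)) (m(X, t) = (((3*(-1 + 3*1 + 4*t)/(1 + t))*X)*t + 2)/7 = (((3*(-1 + 3 + 4*t)/(1 + t))*X)*t + 2)/7 = (((3*(2 + 4*t)/(1 + t))*X)*t + 2)/7 = ((3*X*(2 + 4*t)/(1 + t))*t + 2)/7 = (3*X*t*(2 + 4*t)/(1 + t) + 2)/7 = (2 + 3*X*t*(2 + 4*t)/(1 + t))/7 = 2/7 + 3*X*t*(2 + 4*t)/(7*(1 + t)))
(-49 + m(a(2), 6))² = (-49 + 2*(1 + 6 + 3*2*6*(1 + 2*6))/(7*(1 + 6)))² = (-49 + (2/7)*(1 + 6 + 3*2*6*(1 + 12))/7)² = (-49 + (2/7)*(⅐)*(1 + 6 + 3*2*6*13))² = (-49 + (2/7)*(⅐)*(1 + 6 + 468))² = (-49 + (2/7)*(⅐)*475)² = (-49 + 950/49)² = (-1451/49)² = 2105401/2401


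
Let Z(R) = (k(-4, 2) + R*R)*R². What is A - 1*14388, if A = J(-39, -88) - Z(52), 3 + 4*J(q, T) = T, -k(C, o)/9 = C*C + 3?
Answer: -27454571/4 ≈ -6.8636e+6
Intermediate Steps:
k(C, o) = -27 - 9*C² (k(C, o) = -9*(C*C + 3) = -9*(C² + 3) = -9*(3 + C²) = -27 - 9*C²)
J(q, T) = -¾ + T/4
Z(R) = R²*(-171 + R²) (Z(R) = ((-27 - 9*(-4)²) + R*R)*R² = ((-27 - 9*16) + R²)*R² = ((-27 - 144) + R²)*R² = (-171 + R²)*R² = R²*(-171 + R²))
A = -27397019/4 (A = (-¾ + (¼)*(-88)) - 52²*(-171 + 52²) = (-¾ - 22) - 2704*(-171 + 2704) = -91/4 - 2704*2533 = -91/4 - 1*6849232 = -91/4 - 6849232 = -27397019/4 ≈ -6.8493e+6)
A - 1*14388 = -27397019/4 - 1*14388 = -27397019/4 - 14388 = -27454571/4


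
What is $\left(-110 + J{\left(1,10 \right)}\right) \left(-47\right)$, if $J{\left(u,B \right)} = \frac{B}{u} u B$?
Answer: $470$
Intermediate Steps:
$J{\left(u,B \right)} = B^{2}$ ($J{\left(u,B \right)} = \frac{B}{u} B u = B^{2}$)
$\left(-110 + J{\left(1,10 \right)}\right) \left(-47\right) = \left(-110 + 10^{2}\right) \left(-47\right) = \left(-110 + 100\right) \left(-47\right) = \left(-10\right) \left(-47\right) = 470$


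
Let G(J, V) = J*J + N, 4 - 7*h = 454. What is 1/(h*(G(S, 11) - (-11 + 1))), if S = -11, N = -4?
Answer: -7/57150 ≈ -0.00012248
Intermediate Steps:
h = -450/7 (h = 4/7 - ⅐*454 = 4/7 - 454/7 = -450/7 ≈ -64.286)
G(J, V) = -4 + J² (G(J, V) = J*J - 4 = J² - 4 = -4 + J²)
1/(h*(G(S, 11) - (-11 + 1))) = 1/(-450*((-4 + (-11)²) - (-11 + 1))/7) = 1/(-450*((-4 + 121) - 1*(-10))/7) = 1/(-450*(117 + 10)/7) = 1/(-450/7*127) = 1/(-57150/7) = -7/57150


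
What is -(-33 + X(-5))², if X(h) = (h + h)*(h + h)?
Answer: -4489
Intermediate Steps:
X(h) = 4*h² (X(h) = (2*h)*(2*h) = 4*h²)
-(-33 + X(-5))² = -(-33 + 4*(-5)²)² = -(-33 + 4*25)² = -(-33 + 100)² = -1*67² = -1*4489 = -4489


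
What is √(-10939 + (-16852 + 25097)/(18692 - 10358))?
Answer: I*√84411734806/2778 ≈ 104.58*I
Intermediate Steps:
√(-10939 + (-16852 + 25097)/(18692 - 10358)) = √(-10939 + 8245/8334) = √(-91157381/8334) = I*√84411734806/2778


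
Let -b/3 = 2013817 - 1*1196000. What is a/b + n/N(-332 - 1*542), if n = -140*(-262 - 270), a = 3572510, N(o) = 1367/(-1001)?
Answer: -182920647131650/3353867517 ≈ -54540.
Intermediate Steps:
b = -2453451 (b = -3*(2013817 - 1*1196000) = -3*(2013817 - 1196000) = -3*817817 = -2453451)
N(o) = -1367/1001 (N(o) = 1367*(-1/1001) = -1367/1001)
n = 74480 (n = -140*(-532) = 74480)
a/b + n/N(-332 - 1*542) = 3572510/(-2453451) + 74480/(-1367/1001) = 3572510*(-1/2453451) + 74480*(-1001/1367) = -3572510/2453451 - 74554480/1367 = -182920647131650/3353867517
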